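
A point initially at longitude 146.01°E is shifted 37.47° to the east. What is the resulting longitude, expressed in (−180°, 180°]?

Start at +146.01°; shift +37.47° → +183.48°.
+183.48° lies outside (−180°, 180°]; subtract 360° → -176.52°.

176.52°W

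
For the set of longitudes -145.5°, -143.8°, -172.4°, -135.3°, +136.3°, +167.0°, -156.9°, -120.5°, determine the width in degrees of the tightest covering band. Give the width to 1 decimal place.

Sort the longitudes: -172.4°, -156.9°, -145.5°, -143.8°, -135.3°, -120.5°, +136.3°, +167.0°.
Eastward gaps between consecutive values (wrapping around): 15.5°, 11.4°, 1.7°, 8.5°, 14.8°, 256.8°, 30.7°, 20.6°.
Largest gap = 256.8° ⇒ minimal covering band is its complement: 360° − 256.8° = 103.2°.
Band runs from +136.3° eastward to -120.5°, crossing the antimeridian.

103.2°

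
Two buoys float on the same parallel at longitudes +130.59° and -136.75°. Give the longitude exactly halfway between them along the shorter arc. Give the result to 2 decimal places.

Signed shortest Δλ from +130.59° to -136.75° is +92.66°.
Midpoint longitude = +130.59° + (+92.66°)/2 = +130.59° + 46.33° = +176.92°.
(The naïve average (+130.59 + -136.75)/2 = -3.08° is on the wrong side of the globe.)

+176.92°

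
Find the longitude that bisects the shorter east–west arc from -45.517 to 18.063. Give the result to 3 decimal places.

Signed shortest Δλ from -45.517° to +18.063° is +63.580°.
Midpoint longitude = -45.517° + (+63.580°)/2 = -45.517° + 31.790° = -13.727°.

-13.727°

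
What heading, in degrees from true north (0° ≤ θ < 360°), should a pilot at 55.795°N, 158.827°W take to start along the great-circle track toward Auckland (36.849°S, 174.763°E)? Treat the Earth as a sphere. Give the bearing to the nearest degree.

Δλ = 174.763 − -158.827 = 333.590°; wrapped into (−180°, 180°]: -26.410°.
θ = atan2( sin Δλ · cos φ₂ , cos φ₁ · sin φ₂ − sin φ₁ · cos φ₂ · cos Δλ )
  = atan2(-0.35593, -0.92987) = -159.054° → normalised to [0°, 360°): 200.946°.

201°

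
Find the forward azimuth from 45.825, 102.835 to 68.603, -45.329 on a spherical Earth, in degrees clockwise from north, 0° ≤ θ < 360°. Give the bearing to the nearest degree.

348°

Δλ = -45.329 − 102.835 = -148.164°.
θ = atan2( sin Δλ · cos φ₂ , cos φ₁ · sin φ₂ − sin φ₁ · cos φ₂ · cos Δλ )
  = atan2(-0.19244, 0.87112) = -12.457° → normalised to [0°, 360°): 347.543°.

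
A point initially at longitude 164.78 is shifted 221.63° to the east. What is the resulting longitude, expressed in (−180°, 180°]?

+26.41°

Start at +164.78°; shift +221.63° → +386.41°.
+386.41° lies outside (−180°, 180°]; subtract 360° → +26.41°.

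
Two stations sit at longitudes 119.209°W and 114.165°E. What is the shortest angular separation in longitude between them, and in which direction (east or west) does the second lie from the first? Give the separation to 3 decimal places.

126.626° west

Raw difference: 114.165 − -119.209 = 233.374°.
Normalise into (−180°, 180°]: 233.374° − 360° = -126.626°.
Negative ⇒ the second point lies to the west; separation 126.626°.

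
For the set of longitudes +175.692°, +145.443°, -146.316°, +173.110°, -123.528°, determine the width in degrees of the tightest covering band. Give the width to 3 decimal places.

Sort the longitudes: -146.316°, -123.528°, +145.443°, +173.110°, +175.692°.
Eastward gaps between consecutive values (wrapping around): 22.788°, 268.971°, 27.667°, 2.582°, 37.992°.
Largest gap = 268.971° ⇒ minimal covering band is its complement: 360° − 268.971° = 91.029°.
Band runs from +145.443° eastward to -123.528°, crossing the antimeridian.

91.029°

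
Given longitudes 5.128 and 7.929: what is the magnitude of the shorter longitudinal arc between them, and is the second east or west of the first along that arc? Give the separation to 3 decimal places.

Raw difference: 7.929 − 5.128 = 2.801°.
Normalise into (−180°, 180°]: 2.801° stays 2.801°.
Positive ⇒ the second point lies to the east; separation 2.801°.

2.801° east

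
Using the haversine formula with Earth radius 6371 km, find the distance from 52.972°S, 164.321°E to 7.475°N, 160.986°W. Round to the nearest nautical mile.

4036 nmi

Δλ = -160.986 − 164.321 = -325.307°; wrapped into (−180°, 180°]: 34.693°.
Δφ = 7.475 − -52.972 = 60.447°.
a = sin²(Δφ/2) + cos φ₁ · cos φ₂ · sin²(Δλ/2) = 0.306463.
c = 2·atan2(√a, √(1−a)) = 1.17334 rad → d = 6371·c ≈ 7475.35 km ≈ 4036.36 nmi.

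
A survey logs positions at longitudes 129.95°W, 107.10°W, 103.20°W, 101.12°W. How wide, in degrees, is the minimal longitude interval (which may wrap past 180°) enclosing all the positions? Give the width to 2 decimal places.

Sort the longitudes: -129.95°, -107.10°, -103.20°, -101.12°.
Eastward gaps between consecutive values (wrapping around): 22.85°, 3.90°, 2.08°, 331.17°.
Largest gap = 331.17° ⇒ minimal covering band is its complement: 360° − 331.17° = 28.83°.
Band runs from -129.95° eastward to -101.12°.

28.83°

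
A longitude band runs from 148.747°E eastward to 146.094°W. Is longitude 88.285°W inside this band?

No

Band width going east from +148.747° to -146.094°: ((-146.094 − 148.747) mod 360) = 65.159°.
Offset of -88.285° east of the west edge: ((-88.285 − 148.747) mod 360) = 122.968°.
122.968° > 65.159° ⇒ outside.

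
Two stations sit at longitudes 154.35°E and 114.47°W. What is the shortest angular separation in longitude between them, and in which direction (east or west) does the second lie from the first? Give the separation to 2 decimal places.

Raw difference: -114.47 − 154.35 = -268.82°.
Normalise into (−180°, 180°]: -268.82° + 360° = 91.18°.
Positive ⇒ the second point lies to the east; separation 91.18°.

91.18° east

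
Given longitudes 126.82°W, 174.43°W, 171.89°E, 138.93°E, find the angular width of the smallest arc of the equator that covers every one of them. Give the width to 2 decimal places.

94.25°

Sort the longitudes: -174.43°, -126.82°, +138.93°, +171.89°.
Eastward gaps between consecutive values (wrapping around): 47.61°, 265.75°, 32.96°, 13.68°.
Largest gap = 265.75° ⇒ minimal covering band is its complement: 360° − 265.75° = 94.25°.
Band runs from +138.93° eastward to -126.82°, crossing the antimeridian.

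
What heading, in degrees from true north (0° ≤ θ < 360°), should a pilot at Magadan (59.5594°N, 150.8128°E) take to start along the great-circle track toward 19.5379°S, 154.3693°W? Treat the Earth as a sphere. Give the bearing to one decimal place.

Δλ = -154.3693 − 150.8128 = -305.1821°; wrapped into (−180°, 180°]: 54.8179°.
θ = atan2( sin Δλ · cos φ₂ , cos φ₁ · sin φ₂ − sin φ₁ · cos φ₂ · cos Δλ )
  = atan2(0.77026, -0.63759) = 129.616° → normalised to [0°, 360°): 129.616°.

129.6°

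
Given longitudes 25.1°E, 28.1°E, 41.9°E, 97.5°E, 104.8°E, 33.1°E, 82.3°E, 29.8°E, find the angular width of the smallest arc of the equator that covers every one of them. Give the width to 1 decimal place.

Sort the longitudes: +25.1°, +28.1°, +29.8°, +33.1°, +41.9°, +82.3°, +97.5°, +104.8°.
Eastward gaps between consecutive values (wrapping around): 3.0°, 1.7°, 3.3°, 8.8°, 40.4°, 15.2°, 7.3°, 280.3°.
Largest gap = 280.3° ⇒ minimal covering band is its complement: 360° − 280.3° = 79.7°.
Band runs from +25.1° eastward to +104.8°.

79.7°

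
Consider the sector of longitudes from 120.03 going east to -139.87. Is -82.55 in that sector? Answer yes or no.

No

Band width going east from +120.03° to -139.87°: ((-139.87 − 120.03) mod 360) = 100.10°.
Offset of -82.55° east of the west edge: ((-82.55 − 120.03) mod 360) = 157.42°.
157.42° > 100.10° ⇒ outside.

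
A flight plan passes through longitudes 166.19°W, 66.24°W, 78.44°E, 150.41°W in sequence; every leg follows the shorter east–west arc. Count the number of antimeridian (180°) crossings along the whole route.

Leg 1: -166.19° → -66.24°, shortest Δλ = 99.95° (east) — does not cross 180°.
Leg 2: -66.24° → +78.44°, shortest Δλ = 144.68° (east) — does not cross 180°.
Leg 3: +78.44° → -150.41°, shortest Δλ = 131.15° (east) — crosses 180°.
Total crossings: 1.

1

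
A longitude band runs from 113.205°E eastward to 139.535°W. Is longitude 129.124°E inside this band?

Yes

Band width going east from +113.205° to -139.535°: ((-139.535 − 113.205) mod 360) = 107.260°.
Offset of +129.124° east of the west edge: ((129.124 − 113.205) mod 360) = 15.919°.
15.919° ≤ 107.260° ⇒ inside.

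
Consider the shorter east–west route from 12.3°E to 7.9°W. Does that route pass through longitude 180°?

Signed shortest Δλ = ((-7.9 − 12.3 + 180) mod 360) − 180 = -20.2°.
Going west by 20.2° from +12.3° reaches -7.9° without touching 180°.

No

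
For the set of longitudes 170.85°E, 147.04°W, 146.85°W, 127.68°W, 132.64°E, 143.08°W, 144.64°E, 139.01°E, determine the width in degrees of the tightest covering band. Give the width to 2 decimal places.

Sort the longitudes: -147.04°, -146.85°, -143.08°, -127.68°, +132.64°, +139.01°, +144.64°, +170.85°.
Eastward gaps between consecutive values (wrapping around): 0.19°, 3.77°, 15.40°, 260.32°, 6.37°, 5.63°, 26.21°, 42.11°.
Largest gap = 260.32° ⇒ minimal covering band is its complement: 360° − 260.32° = 99.68°.
Band runs from +132.64° eastward to -127.68°, crossing the antimeridian.

99.68°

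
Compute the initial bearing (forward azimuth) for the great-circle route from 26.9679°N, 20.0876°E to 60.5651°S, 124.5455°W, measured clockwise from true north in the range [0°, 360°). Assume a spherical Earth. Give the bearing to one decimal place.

205.6°

Δλ = -124.5455 − 20.0876 = -144.6331°.
θ = atan2( sin Δλ · cos φ₂ , cos φ₁ · sin φ₂ − sin φ₁ · cos φ₂ · cos Δλ )
  = atan2(-0.28445, -0.59448) = -154.430° → normalised to [0°, 360°): 205.570°.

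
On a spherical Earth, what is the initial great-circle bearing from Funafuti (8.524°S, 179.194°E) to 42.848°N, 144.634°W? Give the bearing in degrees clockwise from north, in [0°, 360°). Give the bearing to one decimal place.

Δλ = -144.634 − 179.194 = -323.828°; wrapped into (−180°, 180°]: 36.172°.
θ = atan2( sin Δλ · cos φ₂ , cos φ₁ · sin φ₂ − sin φ₁ · cos φ₂ · cos Δλ )
  = atan2(0.43272, 0.76027) = 29.647° → normalised to [0°, 360°): 29.647°.

29.6°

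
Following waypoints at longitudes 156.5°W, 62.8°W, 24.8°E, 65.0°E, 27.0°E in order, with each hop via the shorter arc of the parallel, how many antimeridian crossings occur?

0

Leg 1: -156.5° → -62.8°, shortest Δλ = 93.7° (east) — does not cross 180°.
Leg 2: -62.8° → +24.8°, shortest Δλ = 87.6° (east) — does not cross 180°.
Leg 3: +24.8° → +65.0°, shortest Δλ = 40.2° (east) — does not cross 180°.
Leg 4: +65.0° → +27.0°, shortest Δλ = -38.0° (west) — does not cross 180°.
Total crossings: 0.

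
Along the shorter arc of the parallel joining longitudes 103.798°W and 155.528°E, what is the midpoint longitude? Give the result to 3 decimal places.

Signed shortest Δλ from -103.798° to +155.528° is -100.674°.
Midpoint longitude = -103.798° + (-100.674°)/2 = -103.798° − 50.337° = -154.135°.
(The naïve average (-103.798 + +155.528)/2 = 25.865° is on the wrong side of the globe.)

154.135°W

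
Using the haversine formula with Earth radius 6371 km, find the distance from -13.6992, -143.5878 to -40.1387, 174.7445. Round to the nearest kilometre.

Δλ = 174.7445 − -143.5878 = 318.3323°; wrapped into (−180°, 180°]: -41.6677°.
Δφ = -40.1387 − -13.6992 = -26.4395°.
a = sin²(Δφ/2) + cos φ₁ · cos φ₂ · sin²(Δλ/2) = 0.146249.
c = 2·atan2(√a, √(1−a)) = 0.78484 rad → d = 6371·c ≈ 5000.21 km.

5000 km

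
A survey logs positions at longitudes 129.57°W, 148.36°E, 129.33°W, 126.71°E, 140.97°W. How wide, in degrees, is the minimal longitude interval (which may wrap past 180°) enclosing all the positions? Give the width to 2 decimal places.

103.96°

Sort the longitudes: -140.97°, -129.57°, -129.33°, +126.71°, +148.36°.
Eastward gaps between consecutive values (wrapping around): 11.40°, 0.24°, 256.04°, 21.65°, 70.67°.
Largest gap = 256.04° ⇒ minimal covering band is its complement: 360° − 256.04° = 103.96°.
Band runs from +126.71° eastward to -129.33°, crossing the antimeridian.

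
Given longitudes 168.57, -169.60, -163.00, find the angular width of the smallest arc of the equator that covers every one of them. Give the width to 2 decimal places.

Sort the longitudes: -169.60°, -163.00°, +168.57°.
Eastward gaps between consecutive values (wrapping around): 6.60°, 331.57°, 21.83°.
Largest gap = 331.57° ⇒ minimal covering band is its complement: 360° − 331.57° = 28.43°.
Band runs from +168.57° eastward to -163.00°, crossing the antimeridian.

28.43°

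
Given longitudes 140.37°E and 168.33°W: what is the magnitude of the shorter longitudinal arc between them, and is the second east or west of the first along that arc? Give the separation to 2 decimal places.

51.30° east

Raw difference: -168.33 − 140.37 = -308.7°.
Normalise into (−180°, 180°]: -308.7° + 360° = 51.3°.
Positive ⇒ the second point lies to the east; separation 51.30°.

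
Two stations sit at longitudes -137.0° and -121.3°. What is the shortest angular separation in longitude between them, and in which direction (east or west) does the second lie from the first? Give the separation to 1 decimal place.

15.7° east

Raw difference: -121.3 − -137.0 = 15.7°.
Normalise into (−180°, 180°]: 15.7° stays 15.7°.
Positive ⇒ the second point lies to the east; separation 15.7°.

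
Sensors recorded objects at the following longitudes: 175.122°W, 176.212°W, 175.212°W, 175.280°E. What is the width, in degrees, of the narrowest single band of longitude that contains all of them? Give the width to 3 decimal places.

9.598°

Sort the longitudes: -176.212°, -175.212°, -175.122°, +175.280°.
Eastward gaps between consecutive values (wrapping around): 1.000°, 0.090°, 350.402°, 8.508°.
Largest gap = 350.402° ⇒ minimal covering band is its complement: 360° − 350.402° = 9.598°.
Band runs from +175.280° eastward to -175.122°, crossing the antimeridian.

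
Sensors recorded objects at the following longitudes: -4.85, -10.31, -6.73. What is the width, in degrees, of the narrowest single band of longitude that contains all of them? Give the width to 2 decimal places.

Sort the longitudes: -10.31°, -6.73°, -4.85°.
Eastward gaps between consecutive values (wrapping around): 3.58°, 1.88°, 354.54°.
Largest gap = 354.54° ⇒ minimal covering band is its complement: 360° − 354.54° = 5.46°.
Band runs from -10.31° eastward to -4.85°.

5.46°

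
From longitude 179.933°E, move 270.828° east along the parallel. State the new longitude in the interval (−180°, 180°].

90.761°E

Start at +179.933°; shift +270.828° → +450.761°.
+450.761° lies outside (−180°, 180°]; subtract 360° → +90.761°.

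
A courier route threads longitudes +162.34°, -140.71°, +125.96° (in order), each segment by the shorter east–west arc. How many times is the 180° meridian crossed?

2

Leg 1: +162.34° → -140.71°, shortest Δλ = 56.95° (east) — crosses 180°.
Leg 2: -140.71° → +125.96°, shortest Δλ = -93.33° (west) — crosses 180°.
Total crossings: 2.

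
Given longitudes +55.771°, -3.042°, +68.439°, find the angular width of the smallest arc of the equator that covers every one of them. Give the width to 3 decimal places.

71.481°

Sort the longitudes: -3.042°, +55.771°, +68.439°.
Eastward gaps between consecutive values (wrapping around): 58.813°, 12.668°, 288.519°.
Largest gap = 288.519° ⇒ minimal covering band is its complement: 360° − 288.519° = 71.481°.
Band runs from -3.042° eastward to +68.439°.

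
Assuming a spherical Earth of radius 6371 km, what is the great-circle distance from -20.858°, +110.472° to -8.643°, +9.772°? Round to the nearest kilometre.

10761 km

Δλ = 9.772 − 110.472 = -100.700°.
Δφ = -8.643 − -20.858 = 12.215°.
a = sin²(Δφ/2) + cos φ₁ · cos φ₂ · sin²(Δλ/2) = 0.559011.
c = 2·atan2(√a, √(1−a)) = 1.68909 rad → d = 6371·c ≈ 10761.22 km.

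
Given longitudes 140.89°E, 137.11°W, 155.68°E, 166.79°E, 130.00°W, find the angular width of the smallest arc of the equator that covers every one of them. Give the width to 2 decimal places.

Sort the longitudes: -137.11°, -130.00°, +140.89°, +155.68°, +166.79°.
Eastward gaps between consecutive values (wrapping around): 7.11°, 270.89°, 14.79°, 11.11°, 56.10°.
Largest gap = 270.89° ⇒ minimal covering band is its complement: 360° − 270.89° = 89.11°.
Band runs from +140.89° eastward to -130.00°, crossing the antimeridian.

89.11°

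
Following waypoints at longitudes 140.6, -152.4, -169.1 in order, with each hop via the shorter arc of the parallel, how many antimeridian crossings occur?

1

Leg 1: +140.6° → -152.4°, shortest Δλ = 67.0° (east) — crosses 180°.
Leg 2: -152.4° → -169.1°, shortest Δλ = -16.7° (west) — does not cross 180°.
Total crossings: 1.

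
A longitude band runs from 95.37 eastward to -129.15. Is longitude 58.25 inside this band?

Band width going east from +95.37° to -129.15°: ((-129.15 − 95.37) mod 360) = 135.48°.
Offset of +58.25° east of the west edge: ((58.25 − 95.37) mod 360) = 322.88°.
322.88° > 135.48° ⇒ outside.

No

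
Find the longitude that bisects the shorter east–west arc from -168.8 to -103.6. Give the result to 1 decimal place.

Signed shortest Δλ from -168.8° to -103.6° is +65.2°.
Midpoint longitude = -168.8° + (+65.2°)/2 = -168.8° + 32.6° = -136.2°.

-136.2°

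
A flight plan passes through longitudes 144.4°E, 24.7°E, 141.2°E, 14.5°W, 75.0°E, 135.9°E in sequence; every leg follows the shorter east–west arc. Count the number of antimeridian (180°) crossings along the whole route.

0

Leg 1: +144.4° → +24.7°, shortest Δλ = -119.7° (west) — does not cross 180°.
Leg 2: +24.7° → +141.2°, shortest Δλ = 116.5° (east) — does not cross 180°.
Leg 3: +141.2° → -14.5°, shortest Δλ = -155.7° (west) — does not cross 180°.
Leg 4: -14.5° → +75.0°, shortest Δλ = 89.5° (east) — does not cross 180°.
Leg 5: +75.0° → +135.9°, shortest Δλ = 60.9° (east) — does not cross 180°.
Total crossings: 0.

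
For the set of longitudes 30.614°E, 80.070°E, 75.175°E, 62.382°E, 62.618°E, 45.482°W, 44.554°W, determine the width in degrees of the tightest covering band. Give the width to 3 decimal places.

125.552°

Sort the longitudes: -45.482°, -44.554°, +30.614°, +62.382°, +62.618°, +75.175°, +80.070°.
Eastward gaps between consecutive values (wrapping around): 0.928°, 75.168°, 31.768°, 0.236°, 12.557°, 4.895°, 234.448°.
Largest gap = 234.448° ⇒ minimal covering band is its complement: 360° − 234.448° = 125.552°.
Band runs from -45.482° eastward to +80.070°.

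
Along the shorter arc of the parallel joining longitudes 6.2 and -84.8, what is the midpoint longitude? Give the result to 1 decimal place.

Signed shortest Δλ from +6.2° to -84.8° is -91.0°.
Midpoint longitude = +6.2° + (-91.0°)/2 = +6.2° − 45.5° = -39.3°.

-39.3°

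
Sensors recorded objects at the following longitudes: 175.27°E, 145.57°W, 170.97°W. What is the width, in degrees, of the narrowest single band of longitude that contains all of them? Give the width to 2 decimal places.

Sort the longitudes: -170.97°, -145.57°, +175.27°.
Eastward gaps between consecutive values (wrapping around): 25.40°, 320.84°, 13.76°.
Largest gap = 320.84° ⇒ minimal covering band is its complement: 360° − 320.84° = 39.16°.
Band runs from +175.27° eastward to -145.57°, crossing the antimeridian.

39.16°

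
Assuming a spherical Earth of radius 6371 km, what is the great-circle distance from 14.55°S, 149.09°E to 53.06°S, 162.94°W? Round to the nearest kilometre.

Δλ = -162.94 − 149.09 = -312.03°; wrapped into (−180°, 180°]: 47.97°.
Δφ = -53.06 − -14.55 = -38.51°.
a = sin²(Δφ/2) + cos φ₁ · cos φ₂ · sin²(Δλ/2) = 0.204871.
c = 2·atan2(√a, √(1−a)) = 0.93942 rad → d = 6371·c ≈ 5985.03 km.

5985 km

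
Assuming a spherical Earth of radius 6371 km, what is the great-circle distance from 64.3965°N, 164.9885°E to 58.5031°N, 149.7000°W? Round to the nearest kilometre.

Δλ = -149.7000 − 164.9885 = -314.6885°; wrapped into (−180°, 180°]: 45.3115°.
Δφ = 58.5031 − 64.3965 = -5.8934°.
a = sin²(Δφ/2) + cos φ₁ · cos φ₂ · sin²(Δλ/2) = 0.036142.
c = 2·atan2(√a, √(1−a)) = 0.38255 rad → d = 6371·c ≈ 2437.21 km.

2437 km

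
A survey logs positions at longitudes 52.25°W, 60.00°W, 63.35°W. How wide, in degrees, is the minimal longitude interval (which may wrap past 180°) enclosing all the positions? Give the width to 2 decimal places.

Sort the longitudes: -63.35°, -60.00°, -52.25°.
Eastward gaps between consecutive values (wrapping around): 3.35°, 7.75°, 348.90°.
Largest gap = 348.90° ⇒ minimal covering band is its complement: 360° − 348.90° = 11.10°.
Band runs from -63.35° eastward to -52.25°.

11.10°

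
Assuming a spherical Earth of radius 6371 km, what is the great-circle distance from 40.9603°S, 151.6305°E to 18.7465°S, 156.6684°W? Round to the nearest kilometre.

Δλ = -156.6684 − 151.6305 = -308.2989°; wrapped into (−180°, 180°]: 51.7011°.
Δφ = -18.7465 − -40.9603 = 22.2138°.
a = sin²(Δφ/2) + cos φ₁ · cos φ₂ · sin²(Δλ/2) = 0.173064.
c = 2·atan2(√a, √(1−a)) = 0.85811 rad → d = 6371·c ≈ 5466.99 km.

5467 km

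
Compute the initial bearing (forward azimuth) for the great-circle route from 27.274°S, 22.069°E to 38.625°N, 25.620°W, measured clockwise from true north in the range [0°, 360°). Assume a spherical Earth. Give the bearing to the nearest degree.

Δλ = -25.620 − 22.069 = -47.689°.
θ = atan2( sin Δλ · cos φ₂ , cos φ₁ · sin φ₂ − sin φ₁ · cos φ₂ · cos Δλ )
  = atan2(-0.57773, 0.79582) = -35.978° → normalised to [0°, 360°): 324.022°.

324°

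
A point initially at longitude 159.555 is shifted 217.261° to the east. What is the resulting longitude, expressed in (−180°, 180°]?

Start at +159.555°; shift +217.261° → +376.816°.
+376.816° lies outside (−180°, 180°]; subtract 360° → +16.816°.

+16.816°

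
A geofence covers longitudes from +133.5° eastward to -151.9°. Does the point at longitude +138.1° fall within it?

Band width going east from +133.5° to -151.9°: ((-151.9 − 133.5) mod 360) = 74.6°.
Offset of +138.1° east of the west edge: ((138.1 − 133.5) mod 360) = 4.6°.
4.6° ≤ 74.6° ⇒ inside.

Yes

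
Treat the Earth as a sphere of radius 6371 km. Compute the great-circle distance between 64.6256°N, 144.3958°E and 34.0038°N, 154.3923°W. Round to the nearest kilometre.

Δλ = -154.3923 − 144.3958 = -298.7881°; wrapped into (−180°, 180°]: 61.2119°.
Δφ = 34.0038 − 64.6256 = -30.6218°.
a = sin²(Δφ/2) + cos φ₁ · cos φ₂ · sin²(Δλ/2) = 0.161812.
c = 2·atan2(√a, √(1−a)) = 0.82797 rad → d = 6371·c ≈ 5274.97 km.

5275 km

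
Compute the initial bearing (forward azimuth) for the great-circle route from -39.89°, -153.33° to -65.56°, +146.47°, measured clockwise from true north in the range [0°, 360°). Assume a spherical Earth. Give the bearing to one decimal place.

212.4°

Δλ = 146.47 − -153.33 = 299.80°; wrapped into (−180°, 180°]: -60.20°.
θ = atan2( sin Δλ · cos φ₂ , cos φ₁ · sin φ₂ − sin φ₁ · cos φ₂ · cos Δλ )
  = atan2(-0.35903, -0.56666) = -147.642° → normalised to [0°, 360°): 212.358°.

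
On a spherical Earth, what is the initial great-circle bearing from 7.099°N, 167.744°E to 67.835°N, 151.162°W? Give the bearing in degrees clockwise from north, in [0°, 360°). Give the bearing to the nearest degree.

Δλ = -151.162 − 167.744 = -318.906°; wrapped into (−180°, 180°]: 41.094°.
θ = atan2( sin Δλ · cos φ₂ , cos φ₁ · sin φ₂ − sin φ₁ · cos φ₂ · cos Δλ )
  = atan2(0.24798, 0.88386) = 15.672° → normalised to [0°, 360°): 15.672°.

16°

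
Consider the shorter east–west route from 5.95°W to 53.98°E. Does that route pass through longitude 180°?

No

Signed shortest Δλ = ((53.98 − -5.95 + 180) mod 360) − 180 = 59.93°.
Going east by 59.93° from -5.95° reaches +53.98° without touching 180°.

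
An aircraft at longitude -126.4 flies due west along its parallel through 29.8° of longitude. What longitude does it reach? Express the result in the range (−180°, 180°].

Start at -126.4°; shift −29.8° → -156.2°.
-156.2° already lies in (−180°, 180°].

-156.2°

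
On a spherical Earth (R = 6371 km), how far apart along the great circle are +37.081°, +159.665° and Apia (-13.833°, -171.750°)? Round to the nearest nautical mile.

Δλ = -171.750 − 159.665 = -331.415°; wrapped into (−180°, 180°]: 28.585°.
Δφ = -13.833 − 37.081 = -50.914°.
a = sin²(Δφ/2) + cos φ₁ · cos φ₂ · sin²(Δλ/2) = 0.231968.
c = 2·atan2(√a, √(1−a)) = 1.00503 rad → d = 6371·c ≈ 6403.04 km ≈ 3457.37 nmi.

3457 nmi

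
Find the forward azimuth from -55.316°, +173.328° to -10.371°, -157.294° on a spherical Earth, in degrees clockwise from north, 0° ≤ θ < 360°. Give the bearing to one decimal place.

38.7°

Δλ = -157.294 − 173.328 = -330.622°; wrapped into (−180°, 180°]: 29.378°.
θ = atan2( sin Δλ · cos φ₂ , cos φ₁ · sin φ₂ − sin φ₁ · cos φ₂ · cos Δλ )
  = atan2(0.48255, 0.60241) = 38.696° → normalised to [0°, 360°): 38.696°.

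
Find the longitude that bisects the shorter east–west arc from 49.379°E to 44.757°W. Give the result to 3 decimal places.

2.311°E

Signed shortest Δλ from +49.379° to -44.757° is -94.136°.
Midpoint longitude = +49.379° + (-94.136°)/2 = +49.379° − 47.068° = +2.311°.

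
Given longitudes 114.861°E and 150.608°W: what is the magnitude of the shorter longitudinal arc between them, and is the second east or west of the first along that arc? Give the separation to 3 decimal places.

Raw difference: -150.608 − 114.861 = -265.469°.
Normalise into (−180°, 180°]: -265.469° + 360° = 94.531°.
Positive ⇒ the second point lies to the east; separation 94.531°.

94.531° east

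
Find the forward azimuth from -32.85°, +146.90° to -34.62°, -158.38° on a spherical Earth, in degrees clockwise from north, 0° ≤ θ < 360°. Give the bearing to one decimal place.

Δλ = -158.38 − 146.90 = -305.28°; wrapped into (−180°, 180°]: 54.72°.
θ = atan2( sin Δλ · cos φ₂ , cos φ₁ · sin φ₂ − sin φ₁ · cos φ₂ · cos Δλ )
  = atan2(0.67180, -0.21946) = 108.091° → normalised to [0°, 360°): 108.091°.

108.1°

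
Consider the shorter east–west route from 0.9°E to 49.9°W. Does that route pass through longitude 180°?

No

Signed shortest Δλ = ((-49.9 − 0.9 + 180) mod 360) − 180 = -50.8°.
Going west by 50.8° from +0.9° reaches -49.9° without touching 180°.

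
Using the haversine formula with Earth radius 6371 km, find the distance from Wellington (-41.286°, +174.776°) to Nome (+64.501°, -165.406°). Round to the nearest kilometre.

Δλ = -165.406 − 174.776 = -340.182°; wrapped into (−180°, 180°]: 19.818°.
Δφ = 64.501 − -41.286 = 105.787°.
a = sin²(Δφ/2) + cos φ₁ · cos φ₂ · sin²(Δλ/2) = 0.645610.
c = 2·atan2(√a, √(1−a)) = 1.86630 rad → d = 6371·c ≈ 11890.19 km.

11890 km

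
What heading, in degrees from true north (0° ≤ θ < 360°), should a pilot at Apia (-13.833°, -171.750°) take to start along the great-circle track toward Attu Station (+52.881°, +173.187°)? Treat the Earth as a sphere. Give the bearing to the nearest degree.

Δλ = 173.187 − -171.750 = 344.937°; wrapped into (−180°, 180°]: -15.063°.
θ = atan2( sin Δλ · cos φ₂ , cos φ₁ · sin φ₂ − sin φ₁ · cos φ₂ · cos Δλ )
  = atan2(-0.15683, 0.91359) = -9.741° → normalised to [0°, 360°): 350.259°.

350°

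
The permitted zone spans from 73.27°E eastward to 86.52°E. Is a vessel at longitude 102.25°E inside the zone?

No

Band width going east from +73.27° to +86.52°: ((86.52 − 73.27) mod 360) = 13.25°.
Offset of +102.25° east of the west edge: ((102.25 − 73.27) mod 360) = 28.98°.
28.98° > 13.25° ⇒ outside.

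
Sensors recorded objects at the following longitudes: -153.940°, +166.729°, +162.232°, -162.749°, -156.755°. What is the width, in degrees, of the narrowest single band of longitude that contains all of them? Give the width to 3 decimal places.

43.828°

Sort the longitudes: -162.749°, -156.755°, -153.940°, +162.232°, +166.729°.
Eastward gaps between consecutive values (wrapping around): 5.994°, 2.815°, 316.172°, 4.497°, 30.522°.
Largest gap = 316.172° ⇒ minimal covering band is its complement: 360° − 316.172° = 43.828°.
Band runs from +162.232° eastward to -153.940°, crossing the antimeridian.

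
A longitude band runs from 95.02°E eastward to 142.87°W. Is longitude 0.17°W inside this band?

Band width going east from +95.02° to -142.87°: ((-142.87 − 95.02) mod 360) = 122.11°.
Offset of -0.17° east of the west edge: ((-0.17 − 95.02) mod 360) = 264.81°.
264.81° > 122.11° ⇒ outside.

No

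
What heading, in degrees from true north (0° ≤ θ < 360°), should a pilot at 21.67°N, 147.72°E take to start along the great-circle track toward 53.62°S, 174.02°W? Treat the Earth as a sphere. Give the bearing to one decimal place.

158.2°

Δλ = -174.02 − 147.72 = -321.74°; wrapped into (−180°, 180°]: 38.26°.
θ = atan2( sin Δλ · cos φ₂ , cos φ₁ · sin φ₂ − sin φ₁ · cos φ₂ · cos Δλ )
  = atan2(0.36729, -0.92018) = 158.241° → normalised to [0°, 360°): 158.241°.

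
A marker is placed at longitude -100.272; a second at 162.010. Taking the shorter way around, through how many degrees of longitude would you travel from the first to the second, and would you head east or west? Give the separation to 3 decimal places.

97.718° west

Raw difference: 162.010 − -100.272 = 262.282°.
Normalise into (−180°, 180°]: 262.282° − 360° = -97.718°.
Negative ⇒ the second point lies to the west; separation 97.718°.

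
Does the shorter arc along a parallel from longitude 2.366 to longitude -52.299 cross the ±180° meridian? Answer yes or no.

Signed shortest Δλ = ((-52.299 − 2.366 + 180) mod 360) − 180 = -54.665°.
Going west by 54.665° from +2.366° reaches -52.299° without touching 180°.

No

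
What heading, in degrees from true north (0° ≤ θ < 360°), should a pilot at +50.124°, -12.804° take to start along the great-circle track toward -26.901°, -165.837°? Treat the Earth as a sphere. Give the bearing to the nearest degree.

308°

Δλ = -165.837 − -12.804 = -153.033°.
θ = atan2( sin Δλ · cos φ₂ , cos φ₁ · sin φ₂ − sin φ₁ · cos φ₂ · cos Δλ )
  = atan2(-0.40441, 0.31990) = -51.655° → normalised to [0°, 360°): 308.345°.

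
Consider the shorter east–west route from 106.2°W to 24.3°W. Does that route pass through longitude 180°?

Signed shortest Δλ = ((-24.3 − -106.2 + 180) mod 360) − 180 = 81.9°.
Going east by 81.9° from -106.2° reaches -24.3° without touching 180°.

No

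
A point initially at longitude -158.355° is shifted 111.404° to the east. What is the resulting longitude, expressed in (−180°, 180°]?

-46.951°

Start at -158.355°; shift +111.404° → -46.951°.
-46.951° already lies in (−180°, 180°].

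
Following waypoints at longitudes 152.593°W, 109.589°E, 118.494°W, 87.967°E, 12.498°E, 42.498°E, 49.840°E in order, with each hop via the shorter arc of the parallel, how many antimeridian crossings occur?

3

Leg 1: -152.593° → +109.589°, shortest Δλ = -97.818° (west) — crosses 180°.
Leg 2: +109.589° → -118.494°, shortest Δλ = 131.917° (east) — crosses 180°.
Leg 3: -118.494° → +87.967°, shortest Δλ = -153.539° (west) — crosses 180°.
Leg 4: +87.967° → +12.498°, shortest Δλ = -75.469° (west) — does not cross 180°.
Leg 5: +12.498° → +42.498°, shortest Δλ = 30.0° (east) — does not cross 180°.
Leg 6: +42.498° → +49.840°, shortest Δλ = 7.342° (east) — does not cross 180°.
Total crossings: 3.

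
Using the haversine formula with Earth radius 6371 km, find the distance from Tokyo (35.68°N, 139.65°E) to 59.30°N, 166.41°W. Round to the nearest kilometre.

Δλ = -166.41 − 139.65 = -306.06°; wrapped into (−180°, 180°]: 53.94°.
Δφ = 59.30 − 35.68 = 23.62°.
a = sin²(Δφ/2) + cos φ₁ · cos φ₂ · sin²(Δλ/2) = 0.127187.
c = 2·atan2(√a, √(1−a)) = 0.72932 rad → d = 6371·c ≈ 4646.52 km.

4647 km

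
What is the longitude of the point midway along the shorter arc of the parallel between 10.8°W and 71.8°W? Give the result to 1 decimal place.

Signed shortest Δλ from -10.8° to -71.8° is -61.0°.
Midpoint longitude = -10.8° + (-61.0°)/2 = -10.8° − 30.5° = -41.3°.

41.3°W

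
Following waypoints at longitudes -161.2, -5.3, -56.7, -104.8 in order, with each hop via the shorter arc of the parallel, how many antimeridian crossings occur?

0

Leg 1: -161.2° → -5.3°, shortest Δλ = 155.9° (east) — does not cross 180°.
Leg 2: -5.3° → -56.7°, shortest Δλ = -51.4° (west) — does not cross 180°.
Leg 3: -56.7° → -104.8°, shortest Δλ = -48.1° (west) — does not cross 180°.
Total crossings: 0.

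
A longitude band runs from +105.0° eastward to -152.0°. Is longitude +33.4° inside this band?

Band width going east from +105.0° to -152.0°: ((-152.0 − 105.0) mod 360) = 103.0°.
Offset of +33.4° east of the west edge: ((33.4 − 105.0) mod 360) = 288.4°.
288.4° > 103.0° ⇒ outside.

No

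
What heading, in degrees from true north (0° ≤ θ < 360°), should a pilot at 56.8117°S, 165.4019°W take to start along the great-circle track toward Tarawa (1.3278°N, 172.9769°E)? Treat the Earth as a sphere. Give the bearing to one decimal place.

335.0°

Δλ = 172.9769 − -165.4019 = 338.3788°; wrapped into (−180°, 180°]: -21.6212°.
θ = atan2( sin Δλ · cos φ₂ , cos φ₁ · sin φ₂ − sin φ₁ · cos φ₂ · cos Δλ )
  = atan2(-0.36837, 0.79047) = -24.986° → normalised to [0°, 360°): 335.014°.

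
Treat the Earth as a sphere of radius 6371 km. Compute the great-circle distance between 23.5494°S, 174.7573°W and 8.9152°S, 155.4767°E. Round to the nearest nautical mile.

1921 nmi

Δλ = 155.4767 − -174.7573 = 330.2340°; wrapped into (−180°, 180°]: -29.7660°.
Δφ = -8.9152 − -23.5494 = 14.6342°.
a = sin²(Δφ/2) + cos φ₁ · cos φ₂ · sin²(Δλ/2) = 0.075966.
c = 2·atan2(√a, √(1−a)) = 0.55847 rad → d = 6371·c ≈ 3557.99 km ≈ 1921.16 nmi.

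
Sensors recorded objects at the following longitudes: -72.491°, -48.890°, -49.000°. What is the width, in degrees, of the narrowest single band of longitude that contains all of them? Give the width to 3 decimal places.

23.601°

Sort the longitudes: -72.491°, -49.000°, -48.890°.
Eastward gaps between consecutive values (wrapping around): 23.491°, 0.110°, 336.399°.
Largest gap = 336.399° ⇒ minimal covering band is its complement: 360° − 336.399° = 23.601°.
Band runs from -72.491° eastward to -48.890°.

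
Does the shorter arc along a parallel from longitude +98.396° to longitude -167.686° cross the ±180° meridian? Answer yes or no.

Naïve |-167.686 − 98.396| = 266.082° > 180°, so the shorter arc goes the other way round — across 180°.
Signed shortest Δλ = ((-167.686 − 98.396 + 180) mod 360) − 180 = 93.918°.
Going east by 93.918° from +98.396° passes through 180° before reaching -167.686°.

Yes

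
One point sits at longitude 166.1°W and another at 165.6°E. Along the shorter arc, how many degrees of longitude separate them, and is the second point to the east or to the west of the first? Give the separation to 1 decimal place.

28.3° west

Raw difference: 165.6 − -166.1 = 331.7°.
Normalise into (−180°, 180°]: 331.7° − 360° = -28.3°.
Negative ⇒ the second point lies to the west; separation 28.3°.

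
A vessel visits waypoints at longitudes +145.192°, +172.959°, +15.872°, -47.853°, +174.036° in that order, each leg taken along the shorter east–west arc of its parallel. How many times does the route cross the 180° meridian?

Leg 1: +145.192° → +172.959°, shortest Δλ = 27.767° (east) — does not cross 180°.
Leg 2: +172.959° → +15.872°, shortest Δλ = -157.087° (west) — does not cross 180°.
Leg 3: +15.872° → -47.853°, shortest Δλ = -63.725° (west) — does not cross 180°.
Leg 4: -47.853° → +174.036°, shortest Δλ = -138.111° (west) — crosses 180°.
Total crossings: 1.

1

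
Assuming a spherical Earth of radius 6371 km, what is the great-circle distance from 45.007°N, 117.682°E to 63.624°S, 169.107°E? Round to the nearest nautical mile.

Δλ = 169.107 − 117.682 = 51.425°.
Δφ = -63.624 − 45.007 = -108.631°.
a = sin²(Δφ/2) + cos φ₁ · cos φ₂ · sin²(Δλ/2) = 0.718859.
c = 2·atan2(√a, √(1−a)) = 2.02386 rad → d = 6371·c ≈ 12893.99 km ≈ 6962.20 nmi.

6962 nmi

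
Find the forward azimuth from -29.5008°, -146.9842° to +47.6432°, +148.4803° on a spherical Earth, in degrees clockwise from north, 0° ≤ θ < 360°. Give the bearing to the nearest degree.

Δλ = 148.4803 − -146.9842 = 295.4645°; wrapped into (−180°, 180°]: -64.5355°.
θ = atan2( sin Δλ · cos φ₂ , cos φ₁ · sin φ₂ − sin φ₁ · cos φ₂ · cos Δλ )
  = atan2(-0.60829, 0.78580) = -37.744° → normalised to [0°, 360°): 322.256°.

322°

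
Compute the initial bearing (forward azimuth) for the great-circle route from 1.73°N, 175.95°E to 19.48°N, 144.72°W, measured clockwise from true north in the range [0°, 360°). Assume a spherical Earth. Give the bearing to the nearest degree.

62°

Δλ = -144.72 − 175.95 = -320.67°; wrapped into (−180°, 180°]: 39.33°.
θ = atan2( sin Δλ · cos φ₂ , cos φ₁ · sin φ₂ − sin φ₁ · cos φ₂ · cos Δλ )
  = atan2(0.59751, 0.31131) = 62.480° → normalised to [0°, 360°): 62.480°.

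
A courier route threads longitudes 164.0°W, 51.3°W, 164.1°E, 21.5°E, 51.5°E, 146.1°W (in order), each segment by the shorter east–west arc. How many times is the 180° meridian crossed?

Leg 1: -164.0° → -51.3°, shortest Δλ = 112.7° (east) — does not cross 180°.
Leg 2: -51.3° → +164.1°, shortest Δλ = -144.6° (west) — crosses 180°.
Leg 3: +164.1° → +21.5°, shortest Δλ = -142.6° (west) — does not cross 180°.
Leg 4: +21.5° → +51.5°, shortest Δλ = 30.0° (east) — does not cross 180°.
Leg 5: +51.5° → -146.1°, shortest Δλ = 162.4° (east) — crosses 180°.
Total crossings: 2.

2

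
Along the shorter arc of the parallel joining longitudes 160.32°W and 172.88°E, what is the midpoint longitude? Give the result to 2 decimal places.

173.72°W

Signed shortest Δλ from -160.32° to +172.88° is -26.80°.
Midpoint longitude = -160.32° + (-26.80°)/2 = -160.32° − 13.40° = -173.72°.
(The naïve average (-160.32 + +172.88)/2 = 6.28° is on the wrong side of the globe.)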